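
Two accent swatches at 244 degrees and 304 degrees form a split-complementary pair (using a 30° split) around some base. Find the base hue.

The accents sit 30° either side of the complement, so the complement is their short-arc midpoint on the wheel.
Short-arc midpoint of 244° and 304°: 274°.
Base is 180° from the complement: 274 − 180 = 94°

94°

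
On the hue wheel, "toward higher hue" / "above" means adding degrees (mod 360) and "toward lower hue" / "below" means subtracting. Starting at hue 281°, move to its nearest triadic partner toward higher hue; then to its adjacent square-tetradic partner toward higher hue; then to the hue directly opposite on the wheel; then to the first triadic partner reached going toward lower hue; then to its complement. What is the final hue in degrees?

281 + 120 = 401 → 401 − 360 = 41°   (triadic ↑)
41 + 90 = 131°   (square ↑)
131 + 180 = 311°   (complement)
311 − 120 = 191°   (triadic ↓)
191 + 180 = 371 → 371 − 360 = 11°   (complement)

11°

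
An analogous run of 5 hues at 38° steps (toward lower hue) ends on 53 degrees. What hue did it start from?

205°

4 steps of 38° (toward lower hue) give a net shift of −152°.
Start = end − shift: 53 + 152 = 205°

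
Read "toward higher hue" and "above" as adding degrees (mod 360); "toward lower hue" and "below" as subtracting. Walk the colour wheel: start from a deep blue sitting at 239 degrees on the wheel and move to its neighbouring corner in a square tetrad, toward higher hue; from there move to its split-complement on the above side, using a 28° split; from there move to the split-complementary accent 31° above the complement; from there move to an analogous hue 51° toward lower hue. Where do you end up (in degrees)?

337°

square ↑ +90°: 239 + 90 = 329°
split-comp 28° ↑ +208°: 329 + 208 = 537 → 537 − 360 = 177°
split-comp 31° ↑ +211°: 177 + 211 = 388 → 388 − 360 = 28°
analog 51° ↓ −51°: 28 − 51 = -23 → -23 + 360 = 337°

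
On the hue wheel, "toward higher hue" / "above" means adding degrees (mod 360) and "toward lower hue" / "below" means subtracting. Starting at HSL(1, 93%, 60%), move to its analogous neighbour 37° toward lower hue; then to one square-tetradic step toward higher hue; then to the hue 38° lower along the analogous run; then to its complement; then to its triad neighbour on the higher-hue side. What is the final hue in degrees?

1 − 37 = -36 → -36 + 360 = 324°   (analog 37° ↓)
324 + 90 = 414 → 414 − 360 = 54°   (square ↑)
54 − 38 = 16°   (analog 38° ↓)
16 + 180 = 196°   (complement)
196 + 120 = 316°   (triadic ↑)

316°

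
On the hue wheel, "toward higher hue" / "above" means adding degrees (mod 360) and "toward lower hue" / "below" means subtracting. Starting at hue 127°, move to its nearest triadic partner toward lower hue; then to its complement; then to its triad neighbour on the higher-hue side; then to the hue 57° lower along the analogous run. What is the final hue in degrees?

250°

127 − 120 = 7°   (triadic ↓)
7 + 180 = 187°   (complement)
187 + 120 = 307°   (triadic ↑)
307 − 57 = 250°   (analog 57° ↓)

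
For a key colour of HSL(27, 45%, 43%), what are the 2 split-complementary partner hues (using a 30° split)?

Complement of 27 degrees: 27 + 180 = 207°
207 − 30 = 177°
207 + 30 = 237°

177° and 237°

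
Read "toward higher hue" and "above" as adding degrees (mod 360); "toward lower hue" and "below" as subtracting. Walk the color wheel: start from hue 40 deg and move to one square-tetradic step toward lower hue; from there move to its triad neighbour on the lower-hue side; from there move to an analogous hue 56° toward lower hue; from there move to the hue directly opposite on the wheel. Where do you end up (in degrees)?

314°

40 − 90 = -50 → -50 + 360 = 310°   (square ↓)
310 − 120 = 190°   (triadic ↓)
190 − 56 = 134°   (analog 56° ↓)
134 + 180 = 314°   (complement)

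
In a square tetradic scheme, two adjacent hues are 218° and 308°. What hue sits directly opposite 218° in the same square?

A square tetradic scheme places four hues 90° apart; opposite corners are 180° apart.
218 + 180 = 398 → 398 − 360 = 38°

38°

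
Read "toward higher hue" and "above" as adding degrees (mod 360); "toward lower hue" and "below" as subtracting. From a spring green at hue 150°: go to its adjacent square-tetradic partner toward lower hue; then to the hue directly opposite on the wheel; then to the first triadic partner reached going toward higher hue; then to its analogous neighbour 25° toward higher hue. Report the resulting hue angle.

25°

square ↓ −90°: 150 − 90 = 60°
complement +180°: 60 + 180 = 240°
triadic ↑ +120°: 240 + 120 = 360 → 360 − 360 = 0°
analog 25° ↑ +25°: 0 + 25 = 25°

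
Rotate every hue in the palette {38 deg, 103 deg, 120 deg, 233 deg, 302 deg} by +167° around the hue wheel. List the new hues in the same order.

205°, 270°, 287°, 40°, 109°

38 + 167 = 205°
103 + 167 = 270°
120 + 167 = 287°
233 + 167 = 400 → 400 − 360 = 40°
302 + 167 = 469 → 469 − 360 = 109°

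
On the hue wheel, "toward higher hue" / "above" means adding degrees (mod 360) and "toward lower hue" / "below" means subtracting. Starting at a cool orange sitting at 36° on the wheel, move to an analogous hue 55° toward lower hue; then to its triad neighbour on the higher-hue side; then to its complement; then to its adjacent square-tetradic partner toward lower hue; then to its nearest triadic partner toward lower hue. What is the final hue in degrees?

71°

−55° (analog 55° ↓): 36 − 55 = -19 → -19 + 360 = 341°
+120° (triadic ↑): 341 + 120 = 461 → 461 − 360 = 101°
+180° (complement): 101 + 180 = 281°
−90° (square ↓): 281 − 90 = 191°
−120° (triadic ↓): 191 − 120 = 71°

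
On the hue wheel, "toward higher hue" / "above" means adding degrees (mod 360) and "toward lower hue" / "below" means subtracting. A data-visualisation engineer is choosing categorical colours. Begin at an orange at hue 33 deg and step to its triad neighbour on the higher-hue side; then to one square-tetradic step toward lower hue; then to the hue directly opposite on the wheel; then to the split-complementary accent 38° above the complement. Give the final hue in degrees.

101°

triadic ↑ +120°: 33 + 120 = 153°
square ↓ −90°: 153 − 90 = 63°
complement +180°: 63 + 180 = 243°
split-comp 38° ↑ +218°: 243 + 218 = 461 → 461 − 360 = 101°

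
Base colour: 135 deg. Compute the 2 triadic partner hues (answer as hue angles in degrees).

255° and 15°

A triad places three hues 120° apart.
135 + 120 = 255°
135 + 240 = 375 → 375 − 360 = 15°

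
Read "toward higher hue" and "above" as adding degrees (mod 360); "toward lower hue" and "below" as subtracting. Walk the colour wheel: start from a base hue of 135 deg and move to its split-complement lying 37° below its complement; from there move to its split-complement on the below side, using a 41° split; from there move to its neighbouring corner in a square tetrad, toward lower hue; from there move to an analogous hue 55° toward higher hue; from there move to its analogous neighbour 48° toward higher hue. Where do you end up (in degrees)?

split-comp 37° ↓ +143°: 135 + 143 = 278°
split-comp 41° ↓ +139°: 278 + 139 = 417 → 417 − 360 = 57°
square ↓ −90°: 57 − 90 = -33 → -33 + 360 = 327°
analog 55° ↑ +55°: 327 + 55 = 382 → 382 − 360 = 22°
analog 48° ↑ +48°: 22 + 48 = 70°

70°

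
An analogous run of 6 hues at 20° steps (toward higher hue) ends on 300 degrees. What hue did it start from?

200°

5 steps of 20° (toward higher hue) give a net shift of +100°.
Start = end − shift: 300 − 100 = 200°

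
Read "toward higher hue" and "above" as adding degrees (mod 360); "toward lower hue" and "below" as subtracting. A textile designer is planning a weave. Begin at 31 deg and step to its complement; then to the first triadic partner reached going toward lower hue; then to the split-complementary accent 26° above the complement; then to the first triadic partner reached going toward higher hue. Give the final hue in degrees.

57°

31 + 180 = 211°   (complement)
211 − 120 = 91°   (triadic ↓)
91 + 206 = 297°   (split-comp 26° ↑)
297 + 120 = 417 → 417 − 360 = 57°   (triadic ↑)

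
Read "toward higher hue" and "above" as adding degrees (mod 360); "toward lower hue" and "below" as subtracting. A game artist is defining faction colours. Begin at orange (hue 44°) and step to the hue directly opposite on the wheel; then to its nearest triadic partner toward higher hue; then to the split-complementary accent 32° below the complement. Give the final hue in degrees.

complement +180°: 44 + 180 = 224°
triadic ↑ +120°: 224 + 120 = 344°
split-comp 32° ↓ +148°: 344 + 148 = 492 → 492 − 360 = 132°

132°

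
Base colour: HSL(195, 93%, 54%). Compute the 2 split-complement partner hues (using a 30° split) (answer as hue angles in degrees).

345° and 45°

Split-complementary hues sit 30° either side of the complement.
Complement of 195 degrees: 195 + 180 = 375 → 375 − 360 = 15°
15 − 30 = -15 → -15 + 360 = 345°
15 + 30 = 45°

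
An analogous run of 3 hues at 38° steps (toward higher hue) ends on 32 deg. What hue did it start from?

2 steps of 38° (toward higher hue) give a net shift of +76°.
Start = end − shift: 32 − 76 = -44 → -44 + 360 = 316°

316°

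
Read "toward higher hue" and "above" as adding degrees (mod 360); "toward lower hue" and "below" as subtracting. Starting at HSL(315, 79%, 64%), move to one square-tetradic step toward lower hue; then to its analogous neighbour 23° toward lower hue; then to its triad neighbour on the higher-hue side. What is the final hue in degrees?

square ↓ −90°: 315 − 90 = 225°
analog 23° ↓ −23°: 225 − 23 = 202°
triadic ↑ +120°: 202 + 120 = 322°

322°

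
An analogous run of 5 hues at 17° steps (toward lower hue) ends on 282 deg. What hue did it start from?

350°

4 steps of 17° (toward lower hue) give a net shift of −68°.
Start = end − shift: 282 + 68 = 350°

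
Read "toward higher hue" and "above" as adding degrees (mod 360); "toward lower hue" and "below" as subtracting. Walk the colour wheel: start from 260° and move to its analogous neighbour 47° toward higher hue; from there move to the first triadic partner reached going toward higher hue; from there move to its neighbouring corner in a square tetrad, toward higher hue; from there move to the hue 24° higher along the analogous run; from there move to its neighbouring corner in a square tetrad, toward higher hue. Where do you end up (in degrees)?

analog 47° ↑ +47°: 260 + 47 = 307°
triadic ↑ +120°: 307 + 120 = 427 → 427 − 360 = 67°
square ↑ +90°: 67 + 90 = 157°
analog 24° ↑ +24°: 157 + 24 = 181°
square ↑ +90°: 181 + 90 = 271°

271°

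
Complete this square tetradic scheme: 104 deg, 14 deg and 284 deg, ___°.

A square tetradic scheme places four hues every 90°.
The full set through 14° is {14°, 104°, 194°, 284°}.
Given {14°, 104°, 284°}, the missing hue is 194°.

194°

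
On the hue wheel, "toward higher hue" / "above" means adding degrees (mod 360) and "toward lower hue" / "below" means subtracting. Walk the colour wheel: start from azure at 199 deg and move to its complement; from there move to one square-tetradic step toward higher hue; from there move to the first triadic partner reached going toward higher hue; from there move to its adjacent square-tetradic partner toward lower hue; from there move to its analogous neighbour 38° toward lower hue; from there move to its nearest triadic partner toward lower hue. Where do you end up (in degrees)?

341°

199 + 180 = 379 → 379 − 360 = 19°   (complement)
19 + 90 = 109°   (square ↑)
109 + 120 = 229°   (triadic ↑)
229 − 90 = 139°   (square ↓)
139 − 38 = 101°   (analog 38° ↓)
101 − 120 = -19 → -19 + 360 = 341°   (triadic ↓)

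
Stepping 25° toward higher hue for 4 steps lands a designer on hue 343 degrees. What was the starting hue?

243°

4 steps of 25° (toward higher hue) give a net shift of +100°.
Start = end − shift: 343 − 100 = 243°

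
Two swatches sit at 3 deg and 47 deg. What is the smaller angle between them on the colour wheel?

44°

|3 − 47| = 44.
44 ≤ 180, so the shorter arc is 44°.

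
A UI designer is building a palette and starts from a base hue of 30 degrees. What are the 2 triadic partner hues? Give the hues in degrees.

150° and 270°

A triad places three hues 120° apart.
30 + 120 = 150°
30 + 240 = 270°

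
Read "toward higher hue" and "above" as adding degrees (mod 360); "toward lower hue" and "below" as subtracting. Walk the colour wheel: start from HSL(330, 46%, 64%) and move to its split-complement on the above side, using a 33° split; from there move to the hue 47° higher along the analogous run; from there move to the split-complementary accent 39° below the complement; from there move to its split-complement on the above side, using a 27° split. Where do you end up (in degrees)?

+213° (split-comp 33° ↑): 330 + 213 = 543 → 543 − 360 = 183°
+47° (analog 47° ↑): 183 + 47 = 230°
+141° (split-comp 39° ↓): 230 + 141 = 371 → 371 − 360 = 11°
+207° (split-comp 27° ↑): 11 + 207 = 218°

218°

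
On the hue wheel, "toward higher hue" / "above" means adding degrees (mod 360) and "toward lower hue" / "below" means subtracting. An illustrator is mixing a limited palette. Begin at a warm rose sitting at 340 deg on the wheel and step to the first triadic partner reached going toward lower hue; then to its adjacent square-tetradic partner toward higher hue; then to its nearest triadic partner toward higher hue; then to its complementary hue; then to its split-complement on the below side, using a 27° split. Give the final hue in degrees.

340 − 120 = 220°   (triadic ↓)
220 + 90 = 310°   (square ↑)
310 + 120 = 430 → 430 − 360 = 70°   (triadic ↑)
70 + 180 = 250°   (complement)
250 + 153 = 403 → 403 − 360 = 43°   (split-comp 27° ↓)

43°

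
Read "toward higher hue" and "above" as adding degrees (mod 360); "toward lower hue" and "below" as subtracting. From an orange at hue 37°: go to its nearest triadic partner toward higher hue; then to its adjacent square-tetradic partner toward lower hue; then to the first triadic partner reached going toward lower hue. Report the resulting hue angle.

307°

triadic ↑ +120°: 37 + 120 = 157°
square ↓ −90°: 157 − 90 = 67°
triadic ↓ −120°: 67 − 120 = -53 → -53 + 360 = 307°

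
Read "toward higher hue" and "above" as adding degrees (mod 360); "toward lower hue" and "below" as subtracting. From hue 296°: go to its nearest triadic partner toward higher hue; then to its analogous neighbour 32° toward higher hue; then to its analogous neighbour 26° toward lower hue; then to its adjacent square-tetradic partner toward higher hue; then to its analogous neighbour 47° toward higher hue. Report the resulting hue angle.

triadic ↑ +120°: 296 + 120 = 416 → 416 − 360 = 56°
analog 32° ↑ +32°: 56 + 32 = 88°
analog 26° ↓ −26°: 88 − 26 = 62°
square ↑ +90°: 62 + 90 = 152°
analog 47° ↑ +47°: 152 + 47 = 199°

199°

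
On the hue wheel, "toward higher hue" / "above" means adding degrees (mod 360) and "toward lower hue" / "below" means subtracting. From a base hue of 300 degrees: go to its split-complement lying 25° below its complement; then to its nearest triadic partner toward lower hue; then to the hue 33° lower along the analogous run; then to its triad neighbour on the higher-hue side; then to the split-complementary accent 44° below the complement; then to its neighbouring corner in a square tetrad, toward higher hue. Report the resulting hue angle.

+155° (split-comp 25° ↓): 300 + 155 = 455 → 455 − 360 = 95°
−120° (triadic ↓): 95 − 120 = -25 → -25 + 360 = 335°
−33° (analog 33° ↓): 335 − 33 = 302°
+120° (triadic ↑): 302 + 120 = 422 → 422 − 360 = 62°
+136° (split-comp 44° ↓): 62 + 136 = 198°
+90° (square ↑): 198 + 90 = 288°

288°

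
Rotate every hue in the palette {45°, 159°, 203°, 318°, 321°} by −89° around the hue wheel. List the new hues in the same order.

45 − 89 = -44 → -44 + 360 = 316°
159 − 89 = 70°
203 − 89 = 114°
318 − 89 = 229°
321 − 89 = 232°

316°, 70°, 114°, 229°, 232°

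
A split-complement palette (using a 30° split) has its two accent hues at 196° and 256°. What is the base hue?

The accents sit 30° either side of the complement, so the complement is their short-arc midpoint on the wheel.
Short-arc midpoint of 196° and 256°: 226°.
Base is 180° from the complement: 226 − 180 = 46°

46°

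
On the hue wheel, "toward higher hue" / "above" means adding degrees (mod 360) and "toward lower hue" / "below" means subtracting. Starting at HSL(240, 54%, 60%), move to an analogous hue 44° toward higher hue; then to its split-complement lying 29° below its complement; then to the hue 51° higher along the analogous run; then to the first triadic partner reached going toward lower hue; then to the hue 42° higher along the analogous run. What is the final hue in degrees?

48°

+44° (analog 44° ↑): 240 + 44 = 284°
+151° (split-comp 29° ↓): 284 + 151 = 435 → 435 − 360 = 75°
+51° (analog 51° ↑): 75 + 51 = 126°
−120° (triadic ↓): 126 − 120 = 6°
+42° (analog 42° ↑): 6 + 42 = 48°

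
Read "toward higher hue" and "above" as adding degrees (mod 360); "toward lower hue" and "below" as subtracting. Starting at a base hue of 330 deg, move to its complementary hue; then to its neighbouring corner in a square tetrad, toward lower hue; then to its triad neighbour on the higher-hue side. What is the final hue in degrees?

180°

+180° (complement): 330 + 180 = 510 → 510 − 360 = 150°
−90° (square ↓): 150 − 90 = 60°
+120° (triadic ↑): 60 + 120 = 180°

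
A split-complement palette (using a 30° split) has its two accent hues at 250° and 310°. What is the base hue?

The accents sit 30° either side of the complement, so the complement is their short-arc midpoint on the wheel.
Short-arc midpoint of 250° and 310°: 280°.
Base is 180° from the complement: 280 − 180 = 100°

100°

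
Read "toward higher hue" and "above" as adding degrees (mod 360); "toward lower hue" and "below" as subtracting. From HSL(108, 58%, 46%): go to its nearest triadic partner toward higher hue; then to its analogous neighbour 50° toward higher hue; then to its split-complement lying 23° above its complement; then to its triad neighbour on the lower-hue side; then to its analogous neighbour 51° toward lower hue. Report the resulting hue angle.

triadic ↑ +120°: 108 + 120 = 228°
analog 50° ↑ +50°: 228 + 50 = 278°
split-comp 23° ↑ +203°: 278 + 203 = 481 → 481 − 360 = 121°
triadic ↓ −120°: 121 − 120 = 1°
analog 51° ↓ −51°: 1 − 51 = -50 → -50 + 360 = 310°

310°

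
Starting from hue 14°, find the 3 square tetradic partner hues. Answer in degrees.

104°, 194°, and 284°

14 + 90 = 104°
14 + 180 = 194°
14 + 270 = 284°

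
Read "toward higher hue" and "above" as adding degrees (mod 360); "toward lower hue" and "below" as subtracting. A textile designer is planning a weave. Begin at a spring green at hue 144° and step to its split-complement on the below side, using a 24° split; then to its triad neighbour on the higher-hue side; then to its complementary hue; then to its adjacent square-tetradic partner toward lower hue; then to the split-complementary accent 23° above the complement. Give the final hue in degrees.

353°

144 + 156 = 300°   (split-comp 24° ↓)
300 + 120 = 420 → 420 − 360 = 60°   (triadic ↑)
60 + 180 = 240°   (complement)
240 − 90 = 150°   (square ↓)
150 + 203 = 353°   (split-comp 23° ↑)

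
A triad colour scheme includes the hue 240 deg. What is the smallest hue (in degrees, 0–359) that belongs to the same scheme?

A triad places three hues 120° apart.
The full set through 240° is {0°, 120°, 240°}.

0°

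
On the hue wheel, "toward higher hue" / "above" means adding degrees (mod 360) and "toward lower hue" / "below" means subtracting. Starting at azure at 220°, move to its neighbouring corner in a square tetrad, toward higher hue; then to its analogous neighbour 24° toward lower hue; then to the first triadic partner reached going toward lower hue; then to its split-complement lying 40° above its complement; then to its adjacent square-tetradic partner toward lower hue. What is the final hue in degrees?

296°

square ↑ +90°: 220 + 90 = 310°
analog 24° ↓ −24°: 310 − 24 = 286°
triadic ↓ −120°: 286 − 120 = 166°
split-comp 40° ↑ +220°: 166 + 220 = 386 → 386 − 360 = 26°
square ↓ −90°: 26 − 90 = -64 → -64 + 360 = 296°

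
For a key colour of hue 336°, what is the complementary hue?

156°

The complement sits 180° across the wheel.
336 + 180 = 516 → 516 − 360 = 156°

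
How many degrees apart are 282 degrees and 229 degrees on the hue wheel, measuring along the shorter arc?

53°

|282 − 229| = 53.
53 ≤ 180, so the shorter arc is 53°.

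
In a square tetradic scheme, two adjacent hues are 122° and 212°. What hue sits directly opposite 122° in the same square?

A square tetradic scheme places four hues 90° apart; opposite corners are 180° apart.
122 + 180 = 302°

302°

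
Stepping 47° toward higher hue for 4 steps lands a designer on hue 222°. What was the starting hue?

34°

4 steps of 47° (toward higher hue) give a net shift of +188°.
Start = end − shift: 222 − 188 = 34°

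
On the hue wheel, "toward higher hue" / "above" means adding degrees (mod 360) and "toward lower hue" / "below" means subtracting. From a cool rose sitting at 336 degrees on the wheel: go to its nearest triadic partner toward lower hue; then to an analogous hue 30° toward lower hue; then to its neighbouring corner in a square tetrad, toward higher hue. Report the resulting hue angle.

−120° (triadic ↓): 336 − 120 = 216°
−30° (analog 30° ↓): 216 − 30 = 186°
+90° (square ↑): 186 + 90 = 276°

276°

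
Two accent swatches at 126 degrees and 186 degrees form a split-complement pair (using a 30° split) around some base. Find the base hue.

336°

The accents sit 30° either side of the complement, so the complement is their short-arc midpoint on the wheel.
Short-arc midpoint of 126° and 186°: 156°.
Base is 180° from the complement: 156 − 180 = -24 → -24 + 360 = 336°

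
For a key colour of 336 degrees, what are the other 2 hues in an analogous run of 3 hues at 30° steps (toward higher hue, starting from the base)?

6° and 36°

Analogous hues sit every 30° along the wheel.
336 + 30 = 366 → 366 − 360 = 6°
336 + 60 = 396 → 396 − 360 = 36°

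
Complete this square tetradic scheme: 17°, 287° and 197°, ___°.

A square tetradic scheme places four hues every 90°.
The full set through 17° is {17°, 107°, 197°, 287°}.
Given {17°, 197°, 287°}, the missing hue is 107°.

107°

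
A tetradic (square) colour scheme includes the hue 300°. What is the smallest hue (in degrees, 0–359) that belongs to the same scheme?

A square tetradic scheme places four hues every 90°.
The full set through 300° is {30°, 120°, 210°, 300°}.

30°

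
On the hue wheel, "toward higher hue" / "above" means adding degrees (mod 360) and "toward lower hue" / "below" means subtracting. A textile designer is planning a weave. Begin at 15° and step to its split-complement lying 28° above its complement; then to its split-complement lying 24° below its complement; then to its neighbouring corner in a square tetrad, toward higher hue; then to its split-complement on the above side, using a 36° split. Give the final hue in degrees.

+208° (split-comp 28° ↑): 15 + 208 = 223°
+156° (split-comp 24° ↓): 223 + 156 = 379 → 379 − 360 = 19°
+90° (square ↑): 19 + 90 = 109°
+216° (split-comp 36° ↑): 109 + 216 = 325°

325°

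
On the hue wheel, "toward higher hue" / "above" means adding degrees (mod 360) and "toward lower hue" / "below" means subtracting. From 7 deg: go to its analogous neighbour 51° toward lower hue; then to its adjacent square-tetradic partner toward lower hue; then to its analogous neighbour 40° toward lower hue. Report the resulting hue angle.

186°

analog 51° ↓ −51°: 7 − 51 = -44 → -44 + 360 = 316°
square ↓ −90°: 316 − 90 = 226°
analog 40° ↓ −40°: 226 − 40 = 186°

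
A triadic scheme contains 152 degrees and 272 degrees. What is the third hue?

A triad spaces three hues 120° apart.
The full set is {32°, 152°, 272°}.

32°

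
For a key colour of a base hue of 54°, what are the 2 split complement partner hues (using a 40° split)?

194° and 274°

Split-complementary hues sit 40° either side of the complement.
Complement of 54°: 54 + 180 = 234°
234 − 40 = 194°
234 + 40 = 274°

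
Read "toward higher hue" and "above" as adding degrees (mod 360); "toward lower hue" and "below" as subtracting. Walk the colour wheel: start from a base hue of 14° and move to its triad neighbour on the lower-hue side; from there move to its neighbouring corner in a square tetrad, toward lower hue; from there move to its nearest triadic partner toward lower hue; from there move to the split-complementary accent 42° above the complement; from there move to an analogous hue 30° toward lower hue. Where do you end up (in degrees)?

236°

−120° (triadic ↓): 14 − 120 = -106 → -106 + 360 = 254°
−90° (square ↓): 254 − 90 = 164°
−120° (triadic ↓): 164 − 120 = 44°
+222° (split-comp 42° ↑): 44 + 222 = 266°
−30° (analog 30° ↓): 266 − 30 = 236°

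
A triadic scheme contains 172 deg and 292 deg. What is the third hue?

A triad spaces three hues 120° apart.
The full set is {52°, 172°, 292°}.

52°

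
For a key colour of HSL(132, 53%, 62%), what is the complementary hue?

312°

The complement sits 180° across the wheel.
132 + 180 = 312°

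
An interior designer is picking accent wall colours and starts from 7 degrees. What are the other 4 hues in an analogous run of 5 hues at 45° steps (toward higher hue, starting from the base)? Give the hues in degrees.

Analogous hues sit every 45° along the wheel.
7 + 45 = 52°
7 + 90 = 97°
7 + 135 = 142°
7 + 180 = 187°

52°, 97°, 142°, and 187°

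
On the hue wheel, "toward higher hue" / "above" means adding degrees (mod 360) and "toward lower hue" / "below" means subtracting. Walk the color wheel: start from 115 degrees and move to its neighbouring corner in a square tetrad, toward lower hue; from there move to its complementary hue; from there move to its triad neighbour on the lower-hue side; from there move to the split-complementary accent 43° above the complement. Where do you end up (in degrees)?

308°

−90° (square ↓): 115 − 90 = 25°
+180° (complement): 25 + 180 = 205°
−120° (triadic ↓): 205 − 120 = 85°
+223° (split-comp 43° ↑): 85 + 223 = 308°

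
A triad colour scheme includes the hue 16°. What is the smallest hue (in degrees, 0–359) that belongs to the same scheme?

A triad places three hues 120° apart.
The full set through 16° is {16°, 136°, 256°}.

16°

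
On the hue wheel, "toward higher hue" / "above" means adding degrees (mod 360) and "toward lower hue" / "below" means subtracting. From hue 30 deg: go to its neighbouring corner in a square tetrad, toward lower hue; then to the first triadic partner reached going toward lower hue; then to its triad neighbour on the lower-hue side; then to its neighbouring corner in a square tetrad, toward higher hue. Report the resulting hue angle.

30 − 90 = -60 → -60 + 360 = 300°   (square ↓)
300 − 120 = 180°   (triadic ↓)
180 − 120 = 60°   (triadic ↓)
60 + 90 = 150°   (square ↑)

150°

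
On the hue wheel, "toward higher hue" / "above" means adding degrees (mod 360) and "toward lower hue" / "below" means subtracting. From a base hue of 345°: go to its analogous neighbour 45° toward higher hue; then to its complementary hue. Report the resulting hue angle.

analog 45° ↑ +45°: 345 + 45 = 390 → 390 − 360 = 30°
complement +180°: 30 + 180 = 210°

210°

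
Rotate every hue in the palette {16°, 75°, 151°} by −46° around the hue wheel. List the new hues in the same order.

16 − 46 = -30 → -30 + 360 = 330°
75 − 46 = 29°
151 − 46 = 105°

330°, 29°, 105°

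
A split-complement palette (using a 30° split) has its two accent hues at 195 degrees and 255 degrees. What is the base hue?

45°

The accents sit 30° either side of the complement, so the complement is their short-arc midpoint on the wheel.
Short-arc midpoint of 195° and 255°: 225°.
Base is 180° from the complement: 225 − 180 = 45°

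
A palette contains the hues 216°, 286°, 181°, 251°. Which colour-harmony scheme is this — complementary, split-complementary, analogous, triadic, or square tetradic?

analogous

Sort the hues: 181°, 216°, 251°, 286°.
Successive gaps around the wheel: 35°, 35°, 35°, 255°.
A run of hues at equal small steps (35°) with one large closing gap is an analogous group.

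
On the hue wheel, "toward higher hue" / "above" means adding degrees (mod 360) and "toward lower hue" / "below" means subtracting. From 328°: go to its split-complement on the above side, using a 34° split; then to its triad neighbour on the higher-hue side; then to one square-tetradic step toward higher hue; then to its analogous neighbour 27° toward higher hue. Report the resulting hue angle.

59°

split-comp 34° ↑ +214°: 328 + 214 = 542 → 542 − 360 = 182°
triadic ↑ +120°: 182 + 120 = 302°
square ↑ +90°: 302 + 90 = 392 → 392 − 360 = 32°
analog 27° ↑ +27°: 32 + 27 = 59°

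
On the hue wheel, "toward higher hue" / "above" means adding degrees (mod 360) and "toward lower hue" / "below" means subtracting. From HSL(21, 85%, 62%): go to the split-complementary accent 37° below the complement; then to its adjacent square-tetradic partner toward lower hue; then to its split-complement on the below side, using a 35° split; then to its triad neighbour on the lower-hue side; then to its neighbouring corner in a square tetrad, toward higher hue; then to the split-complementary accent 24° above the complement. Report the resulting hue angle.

33°

split-comp 37° ↓ +143°: 21 + 143 = 164°
square ↓ −90°: 164 − 90 = 74°
split-comp 35° ↓ +145°: 74 + 145 = 219°
triadic ↓ −120°: 219 − 120 = 99°
square ↑ +90°: 99 + 90 = 189°
split-comp 24° ↑ +204°: 189 + 204 = 393 → 393 − 360 = 33°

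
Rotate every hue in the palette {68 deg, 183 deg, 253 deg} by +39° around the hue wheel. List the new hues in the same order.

68 + 39 = 107°
183 + 39 = 222°
253 + 39 = 292°

107°, 222°, 292°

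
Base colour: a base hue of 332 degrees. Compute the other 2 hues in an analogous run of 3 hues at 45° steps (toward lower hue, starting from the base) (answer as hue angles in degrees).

287° and 242°

Analogous hues sit every 45° along the wheel.
332 − 45 = 287°
332 − 90 = 242°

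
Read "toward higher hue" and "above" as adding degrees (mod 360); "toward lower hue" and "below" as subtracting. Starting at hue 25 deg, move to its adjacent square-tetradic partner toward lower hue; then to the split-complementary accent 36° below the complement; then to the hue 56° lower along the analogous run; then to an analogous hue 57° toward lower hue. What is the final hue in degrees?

326°

25 − 90 = -65 → -65 + 360 = 295°   (square ↓)
295 + 144 = 439 → 439 − 360 = 79°   (split-comp 36° ↓)
79 − 56 = 23°   (analog 56° ↓)
23 − 57 = -34 → -34 + 360 = 326°   (analog 57° ↓)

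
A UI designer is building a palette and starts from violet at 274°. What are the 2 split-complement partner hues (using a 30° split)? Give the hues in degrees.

Split-complementary hues sit 30° either side of the complement.
Complement of 274°: 274 + 180 = 454 → 454 − 360 = 94°
94 − 30 = 64°
94 + 30 = 124°

64° and 124°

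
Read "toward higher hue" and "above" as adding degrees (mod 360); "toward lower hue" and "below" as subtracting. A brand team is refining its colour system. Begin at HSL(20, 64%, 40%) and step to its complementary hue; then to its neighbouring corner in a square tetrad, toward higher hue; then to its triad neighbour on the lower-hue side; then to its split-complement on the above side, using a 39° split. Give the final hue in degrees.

29°

20 + 180 = 200°   (complement)
200 + 90 = 290°   (square ↑)
290 − 120 = 170°   (triadic ↓)
170 + 219 = 389 → 389 − 360 = 29°   (split-comp 39° ↑)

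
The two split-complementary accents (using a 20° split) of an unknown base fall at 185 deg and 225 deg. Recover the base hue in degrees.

25°

The accents sit 20° either side of the complement, so the complement is their short-arc midpoint on the wheel.
Short-arc midpoint of 185° and 225°: 205°.
Base is 180° from the complement: 205 − 180 = 25°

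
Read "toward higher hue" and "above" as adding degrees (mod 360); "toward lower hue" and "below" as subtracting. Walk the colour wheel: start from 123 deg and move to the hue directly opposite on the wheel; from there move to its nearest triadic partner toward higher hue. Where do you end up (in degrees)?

63°

+180° (complement): 123 + 180 = 303°
+120° (triadic ↑): 303 + 120 = 423 → 423 − 360 = 63°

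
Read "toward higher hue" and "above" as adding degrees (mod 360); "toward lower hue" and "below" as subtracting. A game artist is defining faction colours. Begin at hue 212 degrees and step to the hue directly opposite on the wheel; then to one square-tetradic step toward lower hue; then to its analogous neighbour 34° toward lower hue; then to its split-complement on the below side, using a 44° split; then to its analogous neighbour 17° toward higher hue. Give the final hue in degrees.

212 + 180 = 392 → 392 − 360 = 32°   (complement)
32 − 90 = -58 → -58 + 360 = 302°   (square ↓)
302 − 34 = 268°   (analog 34° ↓)
268 + 136 = 404 → 404 − 360 = 44°   (split-comp 44° ↓)
44 + 17 = 61°   (analog 17° ↑)

61°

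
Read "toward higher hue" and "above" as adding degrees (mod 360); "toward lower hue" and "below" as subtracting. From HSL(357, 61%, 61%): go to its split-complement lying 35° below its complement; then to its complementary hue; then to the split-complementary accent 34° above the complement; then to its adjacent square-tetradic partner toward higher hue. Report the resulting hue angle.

split-comp 35° ↓ +145°: 357 + 145 = 502 → 502 − 360 = 142°
complement +180°: 142 + 180 = 322°
split-comp 34° ↑ +214°: 322 + 214 = 536 → 536 − 360 = 176°
square ↑ +90°: 176 + 90 = 266°

266°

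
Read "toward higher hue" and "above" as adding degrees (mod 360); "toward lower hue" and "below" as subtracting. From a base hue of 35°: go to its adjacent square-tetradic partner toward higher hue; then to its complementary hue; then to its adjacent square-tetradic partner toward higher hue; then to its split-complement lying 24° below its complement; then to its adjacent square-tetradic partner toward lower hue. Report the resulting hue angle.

101°

35 + 90 = 125°   (square ↑)
125 + 180 = 305°   (complement)
305 + 90 = 395 → 395 − 360 = 35°   (square ↑)
35 + 156 = 191°   (split-comp 24° ↓)
191 − 90 = 101°   (square ↓)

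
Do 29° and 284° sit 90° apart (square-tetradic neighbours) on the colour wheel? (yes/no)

Angular distance: |29 − 284| = 255; shorter arc = 360 − 255 = 105°.
90° apart (square-tetradic neighbours) requires 90°.

no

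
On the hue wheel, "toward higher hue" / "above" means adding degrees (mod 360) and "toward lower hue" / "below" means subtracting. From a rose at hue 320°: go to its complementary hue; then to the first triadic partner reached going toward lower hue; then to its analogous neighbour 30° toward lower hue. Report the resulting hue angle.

350°

320 + 180 = 500 → 500 − 360 = 140°   (complement)
140 − 120 = 20°   (triadic ↓)
20 − 30 = -10 → -10 + 360 = 350°   (analog 30° ↓)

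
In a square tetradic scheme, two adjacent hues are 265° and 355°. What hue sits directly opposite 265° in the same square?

A square tetradic scheme places four hues 90° apart; opposite corners are 180° apart.
265 + 180 = 445 → 445 − 360 = 85°

85°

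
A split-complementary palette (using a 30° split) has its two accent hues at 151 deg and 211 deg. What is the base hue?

The accents sit 30° either side of the complement, so the complement is their short-arc midpoint on the wheel.
Short-arc midpoint of 151° and 211°: 181°.
Base is 180° from the complement: 181 − 180 = 1°

1°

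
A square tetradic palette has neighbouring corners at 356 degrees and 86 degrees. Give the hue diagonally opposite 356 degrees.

176°

A square tetradic scheme places four hues 90° apart; opposite corners are 180° apart.
356 + 180 = 536 → 536 − 360 = 176°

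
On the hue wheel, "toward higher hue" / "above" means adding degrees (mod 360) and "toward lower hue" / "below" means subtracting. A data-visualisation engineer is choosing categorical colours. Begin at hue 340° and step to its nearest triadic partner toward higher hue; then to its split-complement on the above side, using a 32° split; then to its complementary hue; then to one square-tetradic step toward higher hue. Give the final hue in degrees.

triadic ↑ +120°: 340 + 120 = 460 → 460 − 360 = 100°
split-comp 32° ↑ +212°: 100 + 212 = 312°
complement +180°: 312 + 180 = 492 → 492 − 360 = 132°
square ↑ +90°: 132 + 90 = 222°

222°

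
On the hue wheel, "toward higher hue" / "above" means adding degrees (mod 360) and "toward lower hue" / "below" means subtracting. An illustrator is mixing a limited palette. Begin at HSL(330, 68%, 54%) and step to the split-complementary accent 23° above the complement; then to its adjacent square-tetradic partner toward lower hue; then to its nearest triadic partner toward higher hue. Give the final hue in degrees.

203°

+203° (split-comp 23° ↑): 330 + 203 = 533 → 533 − 360 = 173°
−90° (square ↓): 173 − 90 = 83°
+120° (triadic ↑): 83 + 120 = 203°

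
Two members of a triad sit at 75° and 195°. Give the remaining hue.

A triad spaces three hues 120° apart.
The full set is {75°, 195°, 315°}.

315°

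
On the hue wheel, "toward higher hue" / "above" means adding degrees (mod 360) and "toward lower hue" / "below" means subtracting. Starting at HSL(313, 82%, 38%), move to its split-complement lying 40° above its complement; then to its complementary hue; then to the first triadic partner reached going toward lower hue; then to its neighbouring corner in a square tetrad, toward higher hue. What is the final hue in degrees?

323°

split-comp 40° ↑ +220°: 313 + 220 = 533 → 533 − 360 = 173°
complement +180°: 173 + 180 = 353°
triadic ↓ −120°: 353 − 120 = 233°
square ↑ +90°: 233 + 90 = 323°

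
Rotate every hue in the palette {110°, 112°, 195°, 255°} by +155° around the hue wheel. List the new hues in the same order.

110 + 155 = 265°
112 + 155 = 267°
195 + 155 = 350°
255 + 155 = 410 → 410 − 360 = 50°

265°, 267°, 350°, 50°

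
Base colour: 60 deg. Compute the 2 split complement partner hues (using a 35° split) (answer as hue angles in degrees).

Complement of 60 deg: 60 + 180 = 240°
240 − 35 = 205°
240 + 35 = 275°

205° and 275°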